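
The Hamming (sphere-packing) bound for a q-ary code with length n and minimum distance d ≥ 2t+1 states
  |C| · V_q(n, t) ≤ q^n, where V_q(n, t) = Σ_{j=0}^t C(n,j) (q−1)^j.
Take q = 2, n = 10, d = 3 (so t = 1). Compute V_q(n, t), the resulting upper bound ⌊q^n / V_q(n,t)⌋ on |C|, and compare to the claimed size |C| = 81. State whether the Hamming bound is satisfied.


V_q(n, t) = 11, q^n = 1024, Hamming bound = 93, |C| = 81 ≤ bound (satisfied).

Step 1: Compute V_q(n, t) = Σ_{j=0}^1 C(n, j) (q−1)^j.
  j = 0: C(10,0)·(1)^0 = 1·1 = 1.
  j = 1: C(10,1)·(1)^1 = 10·1 = 10.
  V_q(n, t) = 1 + 10 = 11.
Step 2: q^n = 2^10 = 1024.
Step 3: Hamming bound ⌊q^n / V_q(n,t)⌋ = ⌊1024/11⌋ = 93.
Step 4: Compare |C| = 81 to 93: satisfied.
The claimed |C| lies below the Hamming bound.


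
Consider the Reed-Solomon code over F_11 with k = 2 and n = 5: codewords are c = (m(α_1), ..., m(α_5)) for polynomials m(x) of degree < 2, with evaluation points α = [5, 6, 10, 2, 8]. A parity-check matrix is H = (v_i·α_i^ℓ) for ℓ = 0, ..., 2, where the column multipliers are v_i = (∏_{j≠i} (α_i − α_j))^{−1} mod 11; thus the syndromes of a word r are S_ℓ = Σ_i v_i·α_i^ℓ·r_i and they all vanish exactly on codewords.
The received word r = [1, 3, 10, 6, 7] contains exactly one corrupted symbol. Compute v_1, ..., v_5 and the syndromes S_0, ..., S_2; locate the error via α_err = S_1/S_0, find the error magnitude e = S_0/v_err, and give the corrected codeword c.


S = (10, 1, 10), error at position 3, error magnitude e = 10, c = [1, 3, 0, 6, 7].

Step 1: column multipliers v_i = (∏_{j≠i}(α_i − α_j))^{−1} mod 11.
  i = 1 (α = 5): (5−6)(5−10)(5−2)(5−8) = (−1)·(−5)·3·(−3) = −45 ≡ 10, so v_1 = 10^{−1} = 10 (mod 11).
  i = 2 (α = 6): (6−5)(6−10)(6−2)(6−8) = 1·(−4)·4·(−2) = 32 ≡ 10, so v_2 = 10^{−1} = 10 (mod 11).
  i = 3 (α = 10): (10−5)(10−6)(10−2)(10−8) = 5·4·8·2 = 320 ≡ 1, so v_3 = 1^{−1} = 1 (mod 11).
  i = 4 (α = 2): (2−5)(2−6)(2−10)(2−8) = (−3)·(−4)·(−8)·(−6) = 576 ≡ 4, so v_4 = 4^{−1} = 3 (mod 11).
  i = 5 (α = 8): (8−5)(8−6)(8−10)(8−2) = 3·2·(−2)·6 = −72 ≡ 5, so v_5 = 5^{−1} = 9 (mod 11).
  v = [10, 10, 1, 3, 9].
Step 2: syndromes of r = [1, 3, 10, 6, 7] (all sums mod 11).
  S_0 = Σ v_i r_i = 10·1 + 10·3 + 1·10 + 3·6 + 9·7 = 131 ≡ 10.
  S_1 = Σ v_i α_i r_i = 10·5·1 + 10·6·3 + 1·10·10 + 3·2·6 + 9·8·7 = 870 ≡ 1.
  α_i^2 mod 11 = [3, 3, 1, 4, 9].
  S_2 = Σ v_i α_i^2 r_i = 10·3·1 + 10·3·3 + 1·1·10 + 3·4·6 + 9·9·7 = 769 ≡ 10.
  S = (10, 1, 10) ≠ 0, so r is not a codeword (an error is present).
Step 3: locate the error. For a single error e at position i, S_ℓ = v_i·e·α_i^ℓ, so α_err = S_1/S_0.
  S_0^{−1} = 10^{−1} = 10 (mod 11), so α_err = 1·10 = 10 ≡ 10 = α_3. Error position i = 3.
  Consistency check: S_2/S_1 = 10·1 = 10 ≡ 10 = α_err ✓ (single-error assumption holds).
Step 4: error magnitude e = S_0/v_3 = S_0·∏_{j≠3}(α_3 − α_j) = 10·1 = 10 ≡ 10 (mod 11).
Step 5: correct position 3: c_3 = r_3 − e = 10 − 10 ≡ 0 (mod 11). Hence c = [1, 3, 0, 6, 7].
  Check: interpolating c through the α_i gives m(x) = 2 + 2·x (degree < 2) with m(α_i) = c_i for every i, so c is indeed a codeword.


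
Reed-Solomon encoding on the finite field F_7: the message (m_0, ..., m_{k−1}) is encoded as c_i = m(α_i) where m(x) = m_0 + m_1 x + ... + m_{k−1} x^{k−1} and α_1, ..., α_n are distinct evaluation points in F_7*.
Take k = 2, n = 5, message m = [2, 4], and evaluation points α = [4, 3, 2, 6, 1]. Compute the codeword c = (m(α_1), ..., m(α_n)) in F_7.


c = [4, 0, 3, 5, 6]

Message polynomial: m(x) = 2 + 4·x (mod 7).
For each evaluation point α_i, compute m(α_i) mod 7:
  α_1 = 4: Horner steps 4 → 4, so m(4) = 4.
  α_2 = 3: Horner steps 4 → 0, so m(3) = 0.
  α_3 = 2: Horner steps 4 → 3, so m(2) = 3.
  α_4 = 6: Horner steps 4 → 5, so m(6) = 5.
  α_5 = 1: Horner steps 4 → 6, so m(1) = 6.
Codeword c = [4, 0, 3, 5, 6] ∈ F_7^5.


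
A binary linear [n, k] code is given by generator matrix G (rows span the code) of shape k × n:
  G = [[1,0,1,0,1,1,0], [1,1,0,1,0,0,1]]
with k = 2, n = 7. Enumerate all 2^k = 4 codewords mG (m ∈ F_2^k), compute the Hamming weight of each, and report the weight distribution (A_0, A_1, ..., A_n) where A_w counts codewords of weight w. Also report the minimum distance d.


Weight distribution: A_0 = 1, A_4 = 2, A_6 = 1. Minimum distance d = 4.

Enumerate all 2^2 = 4 messages m ∈ F_2^2.
For each, compute codeword c = mG in F_2^7, then tally its weight.
  m = 00 → c = 0000000, weight = 0.
  m = 10 → c = 1010110, weight = 4.
  m = 01 → c = 1101001, weight = 4.
  m = 11 → c = 0111111, weight = 6.
Tally weights:
  weight 0: 1 codewords.
  weight 4: 2 codewords.
  weight 6: 1 codewords.
Minimum distance d = smallest w > 0 with A_w > 0 = 4.
Sanity: Σ A_w = 4 = 2^2 = 4 ✓.


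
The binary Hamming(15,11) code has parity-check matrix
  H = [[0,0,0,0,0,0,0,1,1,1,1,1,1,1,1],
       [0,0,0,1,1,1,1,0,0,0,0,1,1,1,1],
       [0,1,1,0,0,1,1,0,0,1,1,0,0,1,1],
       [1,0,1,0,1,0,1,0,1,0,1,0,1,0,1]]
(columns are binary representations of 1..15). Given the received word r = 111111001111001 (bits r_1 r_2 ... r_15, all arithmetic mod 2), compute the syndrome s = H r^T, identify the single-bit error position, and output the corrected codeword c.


s = (1, 1, 0, 0)^T, error position = 12, corrected codeword c = 111111001110001

Compute s = H r^T mod 2 one row at a time:
  s_1 = 0 + 1 + 1 + 1 + 1 + 0 + 0 + 1 = 5 ≡ 1 (mod 2).
  s_2 = 1 + 1 + 1 + 0 + 1 + 0 + 0 + 1 = 5 ≡ 1 (mod 2).
  s_3 = 1 + 1 + 1 + 0 + 1 + 1 + 0 + 1 = 6 ≡ 0 (mod 2).
  s_4 = 1 + 1 + 1 + 0 + 1 + 1 + 0 + 1 = 6 ≡ 0 (mod 2).
s = (1, 1, 0, 0)^T — this equals column 12 of H (binary 1100), so error is at position 12.
Correct: flip bit 12 of r = 111111001111001 to get c = 111111001110001.


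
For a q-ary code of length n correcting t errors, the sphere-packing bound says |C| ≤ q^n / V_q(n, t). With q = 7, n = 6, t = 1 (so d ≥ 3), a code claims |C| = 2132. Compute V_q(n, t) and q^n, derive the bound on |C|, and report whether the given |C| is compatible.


V_q(n, t) = 37, q^n = 117649, Hamming bound = 3179, |C| = 2132 ≤ bound (satisfied).

Step 1: Compute V_q(n, t) = Σ_{j=0}^1 C(n, j) (q−1)^j.
  j = 0: C(6,0)·(6)^0 = 1·1 = 1.
  j = 1: C(6,1)·(6)^1 = 6·6 = 36.
  V_q(n, t) = 1 + 36 = 37.
Step 2: q^n = 7^6 = 117649.
Step 3: Hamming bound ⌊q^n / V_q(n,t)⌋ = ⌊117649/37⌋ = 3179.
Step 4: Compare |C| = 2132 to 3179: satisfied.
The claimed |C| lies below the Hamming bound.


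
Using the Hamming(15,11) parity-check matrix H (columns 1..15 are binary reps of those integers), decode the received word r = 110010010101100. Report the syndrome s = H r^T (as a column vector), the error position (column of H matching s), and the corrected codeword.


s = (0, 1, 0, 1)^T, error position = 5, corrected codeword c = 110000010101100

Compute s = H r^T mod 2 one row at a time:
  s_1 = 1 + 0 + 1 + 0 + 1 + 1 + 0 + 0 = 4 ≡ 0 (mod 2).
  s_2 = 0 + 1 + 0 + 0 + 1 + 1 + 0 + 0 = 3 ≡ 1 (mod 2).
  s_3 = 1 + 0 + 0 + 0 + 1 + 0 + 0 + 0 = 2 ≡ 0 (mod 2).
  s_4 = 1 + 0 + 1 + 0 + 0 + 0 + 1 + 0 = 3 ≡ 1 (mod 2).
s = (0, 1, 0, 1)^T — this equals column 5 of H (binary 0101), so error is at position 5.
Correct: flip bit 5 of r = 110010010101100 to get c = 110000010101100.


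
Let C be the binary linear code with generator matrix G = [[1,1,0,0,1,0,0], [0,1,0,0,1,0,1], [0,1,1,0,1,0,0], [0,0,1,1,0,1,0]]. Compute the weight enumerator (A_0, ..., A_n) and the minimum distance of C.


Weight distribution: A_0 = 1, A_2 = 3, A_3 = 6, A_4 = 1, A_5 = 2, A_6 = 3. Minimum distance d = 2.

Enumerate all 2^4 = 16 messages m ∈ F_2^4.
For each, compute codeword c = mG in F_2^7, then tally its weight.
  m = 0000 → c = 0000000, weight = 0.
  m = 1000 → c = 1100100, weight = 3.
  m = 0100 → c = 0100101, weight = 3.
  m = 1100 → c = 1000001, weight = 2.
  m = 0010 → c = 0110100, weight = 3.
  m = 1010 → c = 1010000, weight = 2.
  m = 0110 → c = 0010001, weight = 2.
  m = 1110 → c = 1110101, weight = 5.
  m = 0001 → c = 0011010, weight = 3.
  m = 1001 → c = 1111110, weight = 6.
  m = 0101 → c = 0111111, weight = 6.
  m = 1101 → c = 1011011, weight = 5.
  m = 0011 → c = 0101110, weight = 4.
  m = 1011 → c = 1001010, weight = 3.
  m = 0111 → c = 0001011, weight = 3.
  m = 1111 → c = 1101111, weight = 6.
Tally weights:
  weight 0: 1 codewords.
  weight 2: 3 codewords.
  weight 3: 6 codewords.
  weight 4: 1 codewords.
  weight 5: 2 codewords.
  weight 6: 3 codewords.
Minimum distance d = smallest w > 0 with A_w > 0 = 2.
Sanity: Σ A_w = 16 = 2^4 = 16 ✓.


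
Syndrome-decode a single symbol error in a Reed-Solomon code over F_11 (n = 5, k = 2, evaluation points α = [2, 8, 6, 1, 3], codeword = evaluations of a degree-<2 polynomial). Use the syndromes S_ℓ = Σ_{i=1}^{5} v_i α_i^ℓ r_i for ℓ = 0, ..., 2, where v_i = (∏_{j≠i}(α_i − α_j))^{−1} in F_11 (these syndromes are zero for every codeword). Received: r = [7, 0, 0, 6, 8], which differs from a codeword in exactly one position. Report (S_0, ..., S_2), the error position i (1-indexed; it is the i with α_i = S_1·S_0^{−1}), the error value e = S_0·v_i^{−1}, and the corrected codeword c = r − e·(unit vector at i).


S = (10, 3, 2), error at position 2, error magnitude e = 9, c = [7, 2, 0, 6, 8].

Step 1: column multipliers v_i = (∏_{j≠i}(α_i − α_j))^{−1} mod 11.
  i = 1 (α = 2): (2−8)(2−6)(2−1)(2−3) = (−6)·(−4)·1·(−1) = −24 ≡ 9, so v_1 = 9^{−1} = 5 (mod 11).
  i = 2 (α = 8): (8−2)(8−6)(8−1)(8−3) = 6·2·7·5 = 420 ≡ 2, so v_2 = 2^{−1} = 6 (mod 11).
  i = 3 (α = 6): (6−2)(6−8)(6−1)(6−3) = 4·(−2)·5·3 = −120 ≡ 1, so v_3 = 1^{−1} = 1 (mod 11).
  i = 4 (α = 1): (1−2)(1−8)(1−6)(1−3) = (−1)·(−7)·(−5)·(−2) = 70 ≡ 4, so v_4 = 4^{−1} = 3 (mod 11).
  i = 5 (α = 3): (3−2)(3−8)(3−6)(3−1) = 1·(−5)·(−3)·2 = 30 ≡ 8, so v_5 = 8^{−1} = 7 (mod 11).
  v = [5, 6, 1, 3, 7].
Step 2: syndromes of r = [7, 0, 0, 6, 8] (all sums mod 11).
  S_0 = Σ v_i r_i = 5·7 + 6·0 + 1·0 + 3·6 + 7·8 = 109 ≡ 10.
  S_1 = Σ v_i α_i r_i = 5·2·7 + 6·8·0 + 1·6·0 + 3·1·6 + 7·3·8 = 256 ≡ 3.
  α_i^2 mod 11 = [4, 9, 3, 1, 9].
  S_2 = Σ v_i α_i^2 r_i = 5·4·7 + 6·9·0 + 1·3·0 + 3·1·6 + 7·9·8 = 662 ≡ 2.
  S = (10, 3, 2) ≠ 0, so r is not a codeword (an error is present).
Step 3: locate the error. For a single error e at position i, S_ℓ = v_i·e·α_i^ℓ, so α_err = S_1/S_0.
  S_0^{−1} = 10^{−1} = 10 (mod 11), so α_err = 3·10 = 30 ≡ 8 = α_2. Error position i = 2.
  Consistency check: S_2/S_1 = 2·4 = 8 ≡ 8 = α_err ✓ (single-error assumption holds).
Step 4: error magnitude e = S_0/v_2 = S_0·∏_{j≠2}(α_2 − α_j) = 10·2 = 20 ≡ 9 (mod 11).
Step 5: correct position 2: c_2 = r_2 − e = 0 − 9 ≡ 2 (mod 11). Hence c = [7, 2, 0, 6, 8].
  Check: interpolating c through the α_i gives m(x) = 5 + 1·x (degree < 2) with m(α_i) = c_i for every i, so c is indeed a codeword.


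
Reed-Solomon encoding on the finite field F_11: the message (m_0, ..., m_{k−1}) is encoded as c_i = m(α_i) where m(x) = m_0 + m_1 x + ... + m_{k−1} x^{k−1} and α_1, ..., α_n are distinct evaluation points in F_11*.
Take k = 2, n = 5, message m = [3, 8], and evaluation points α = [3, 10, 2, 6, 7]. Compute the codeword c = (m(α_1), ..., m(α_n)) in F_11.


c = [5, 6, 8, 7, 4]

Message polynomial: m(x) = 3 + 8·x (mod 11).
For each evaluation point α_i, compute m(α_i) mod 11:
  α_1 = 3: Horner steps 8 → 5, so m(3) = 5.
  α_2 = 10: Horner steps 8 → 6, so m(10) = 6.
  α_3 = 2: Horner steps 8 → 8, so m(2) = 8.
  α_4 = 6: Horner steps 8 → 7, so m(6) = 7.
  α_5 = 7: Horner steps 8 → 4, so m(7) = 4.
Codeword c = [5, 6, 8, 7, 4] ∈ F_11^5.


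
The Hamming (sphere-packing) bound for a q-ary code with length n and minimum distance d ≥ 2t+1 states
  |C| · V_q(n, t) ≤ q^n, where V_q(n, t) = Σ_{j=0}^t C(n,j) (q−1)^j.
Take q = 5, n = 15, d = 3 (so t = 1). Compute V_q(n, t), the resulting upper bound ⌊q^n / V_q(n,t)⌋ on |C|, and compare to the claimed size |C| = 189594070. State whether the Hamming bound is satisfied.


V_q(n, t) = 61, q^n = 30517578125, Hamming bound = 500288165, |C| = 189594070 ≤ bound (satisfied).

Step 1: Compute V_q(n, t) = Σ_{j=0}^1 C(n, j) (q−1)^j.
  j = 0: C(15,0)·(4)^0 = 1·1 = 1.
  j = 1: C(15,1)·(4)^1 = 15·4 = 60.
  V_q(n, t) = 1 + 60 = 61.
Step 2: q^n = 5^15 = 30517578125.
Step 3: Hamming bound ⌊q^n / V_q(n,t)⌋ = ⌊30517578125/61⌋ = 500288165.
Step 4: Compare |C| = 189594070 to 500288165: satisfied.
The claimed |C| lies below the Hamming bound.


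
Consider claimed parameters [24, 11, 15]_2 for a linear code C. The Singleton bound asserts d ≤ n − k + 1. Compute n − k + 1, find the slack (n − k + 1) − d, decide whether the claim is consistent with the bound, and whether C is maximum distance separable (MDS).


Singleton RHS = n − k + 1 = 14, slack = -1, bound violated (no such code; not MDS).

Singleton bound: d ≤ n − k + 1.
Here n = 24, k = 11, so n − k + 1 = 14.
Given d = 15, check d ≤ 14: NO.
Slack = (n − k + 1) − d = -1.
The slack is negative: d = 15 exceeds n − k + 1 = 14 by 1, so the Singleton bound is violated and no linear [24, 11, 15]_2 code can exist. In particular it is not MDS (MDS requires d = n − k + 1 exactly).
Description: the claimed parameters are [24, 11, 15]_2; such a code would be impossible (violates the Singleton bound).


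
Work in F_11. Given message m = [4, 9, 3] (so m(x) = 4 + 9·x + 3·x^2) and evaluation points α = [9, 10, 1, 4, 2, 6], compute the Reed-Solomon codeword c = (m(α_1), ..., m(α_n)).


c = [9, 9, 5, 0, 1, 1]

Message polynomial: m(x) = 4 + 9·x + 3·x^2 (mod 11).
For each evaluation point α_i, compute m(α_i) mod 11:
  α_1 = 9: Horner steps 3 → 3 → 9, so m(9) = 9.
  α_2 = 10: Horner steps 3 → 6 → 9, so m(10) = 9.
  α_3 = 1: Horner steps 3 → 1 → 5, so m(1) = 5.
  α_4 = 4: Horner steps 3 → 10 → 0, so m(4) = 0.
  α_5 = 2: Horner steps 3 → 4 → 1, so m(2) = 1.
  α_6 = 6: Horner steps 3 → 5 → 1, so m(6) = 1.
Codeword c = [9, 9, 5, 0, 1, 1] ∈ F_11^6.


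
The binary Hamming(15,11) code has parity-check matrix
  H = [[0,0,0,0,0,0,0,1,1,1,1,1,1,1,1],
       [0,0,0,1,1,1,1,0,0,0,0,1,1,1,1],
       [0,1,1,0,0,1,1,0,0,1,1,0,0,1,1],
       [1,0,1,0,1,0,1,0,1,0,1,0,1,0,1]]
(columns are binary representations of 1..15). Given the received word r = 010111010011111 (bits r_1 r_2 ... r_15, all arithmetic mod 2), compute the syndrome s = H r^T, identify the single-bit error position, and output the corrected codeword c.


s = (0, 1, 1, 0)^T, error position = 6, corrected codeword c = 010110010011111

Compute s = H r^T mod 2 one row at a time:
  s_1 = 1 + 0 + 0 + 1 + 1 + 1 + 1 + 1 = 6 ≡ 0 (mod 2).
  s_2 = 1 + 1 + 1 + 0 + 1 + 1 + 1 + 1 = 7 ≡ 1 (mod 2).
  s_3 = 1 + 0 + 1 + 0 + 0 + 1 + 1 + 1 = 5 ≡ 1 (mod 2).
  s_4 = 0 + 0 + 1 + 0 + 0 + 1 + 1 + 1 = 4 ≡ 0 (mod 2).
s = (0, 1, 1, 0)^T — this equals column 6 of H (binary 0110), so error is at position 6.
Correct: flip bit 6 of r = 010111010011111 to get c = 010110010011111.


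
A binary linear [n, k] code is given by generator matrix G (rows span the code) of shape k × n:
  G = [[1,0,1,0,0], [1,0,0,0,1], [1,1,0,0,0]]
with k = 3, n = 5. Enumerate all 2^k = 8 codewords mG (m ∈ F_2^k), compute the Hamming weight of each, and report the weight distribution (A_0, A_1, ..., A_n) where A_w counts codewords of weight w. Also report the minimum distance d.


Weight distribution: A_0 = 1, A_2 = 6, A_4 = 1. Minimum distance d = 2.

Enumerate all 2^3 = 8 messages m ∈ F_2^3.
For each, compute codeword c = mG in F_2^5, then tally its weight.
  m = 000 → c = 00000, weight = 0.
  m = 100 → c = 10100, weight = 2.
  m = 010 → c = 10001, weight = 2.
  m = 110 → c = 00101, weight = 2.
  m = 001 → c = 11000, weight = 2.
  m = 101 → c = 01100, weight = 2.
  m = 011 → c = 01001, weight = 2.
  m = 111 → c = 11101, weight = 4.
Tally weights:
  weight 0: 1 codewords.
  weight 2: 6 codewords.
  weight 4: 1 codewords.
Minimum distance d = smallest w > 0 with A_w > 0 = 2.
Sanity: Σ A_w = 8 = 2^3 = 8 ✓.


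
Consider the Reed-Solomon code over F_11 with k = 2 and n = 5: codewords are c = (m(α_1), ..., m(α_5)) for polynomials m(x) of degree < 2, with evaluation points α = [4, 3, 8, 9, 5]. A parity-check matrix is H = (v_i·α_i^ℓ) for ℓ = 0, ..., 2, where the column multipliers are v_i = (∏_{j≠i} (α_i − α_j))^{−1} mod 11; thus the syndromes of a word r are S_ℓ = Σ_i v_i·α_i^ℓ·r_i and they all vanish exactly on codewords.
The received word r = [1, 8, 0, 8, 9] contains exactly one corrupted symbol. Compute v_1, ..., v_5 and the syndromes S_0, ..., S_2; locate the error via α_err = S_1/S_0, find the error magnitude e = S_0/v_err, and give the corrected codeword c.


S = (3, 9, 5), error at position 2, error magnitude e = 4, c = [1, 4, 0, 8, 9].

Step 1: column multipliers v_i = (∏_{j≠i}(α_i − α_j))^{−1} mod 11.
  i = 1 (α = 4): (4−3)(4−8)(4−9)(4−5) = 1·(−4)·(−5)·(−1) = −20 ≡ 2, so v_1 = 2^{−1} = 6 (mod 11).
  i = 2 (α = 3): (3−4)(3−8)(3−9)(3−5) = (−1)·(−5)·(−6)·(−2) = 60 ≡ 5, so v_2 = 5^{−1} = 9 (mod 11).
  i = 3 (α = 8): (8−4)(8−3)(8−9)(8−5) = 4·5·(−1)·3 = −60 ≡ 6, so v_3 = 6^{−1} = 2 (mod 11).
  i = 4 (α = 9): (9−4)(9−3)(9−8)(9−5) = 5·6·1·4 = 120 ≡ 10, so v_4 = 10^{−1} = 10 (mod 11).
  i = 5 (α = 5): (5−4)(5−3)(5−8)(5−9) = 1·2·(−3)·(−4) = 24 ≡ 2, so v_5 = 2^{−1} = 6 (mod 11).
  v = [6, 9, 2, 10, 6].
Step 2: syndromes of r = [1, 8, 0, 8, 9] (all sums mod 11).
  S_0 = Σ v_i r_i = 6·1 + 9·8 + 2·0 + 10·8 + 6·9 = 212 ≡ 3.
  S_1 = Σ v_i α_i r_i = 6·4·1 + 9·3·8 + 2·8·0 + 10·9·8 + 6·5·9 = 1230 ≡ 9.
  α_i^2 mod 11 = [5, 9, 9, 4, 3].
  S_2 = Σ v_i α_i^2 r_i = 6·5·1 + 9·9·8 + 2·9·0 + 10·4·8 + 6·3·9 = 1160 ≡ 5.
  S = (3, 9, 5) ≠ 0, so r is not a codeword (an error is present).
Step 3: locate the error. For a single error e at position i, S_ℓ = v_i·e·α_i^ℓ, so α_err = S_1/S_0.
  S_0^{−1} = 3^{−1} = 4 (mod 11), so α_err = 9·4 = 36 ≡ 3 = α_2. Error position i = 2.
  Consistency check: S_2/S_1 = 5·5 = 25 ≡ 3 = α_err ✓ (single-error assumption holds).
Step 4: error magnitude e = S_0/v_2 = S_0·∏_{j≠2}(α_2 − α_j) = 3·5 = 15 ≡ 4 (mod 11).
Step 5: correct position 2: c_2 = r_2 − e = 8 − 4 ≡ 4 (mod 11). Hence c = [1, 4, 0, 8, 9].
  Check: interpolating c through the α_i gives m(x) = 2 + 8·x (degree < 2) with m(α_i) = c_i for every i, so c is indeed a codeword.


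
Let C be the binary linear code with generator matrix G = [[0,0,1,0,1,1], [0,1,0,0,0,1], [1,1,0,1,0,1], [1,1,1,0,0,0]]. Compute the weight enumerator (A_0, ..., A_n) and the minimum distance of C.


Weight distribution: A_0 = 1, A_2 = 4, A_3 = 6, A_4 = 3, A_5 = 2. Minimum distance d = 2.

Enumerate all 2^4 = 16 messages m ∈ F_2^4.
For each, compute codeword c = mG in F_2^6, then tally its weight.
  m = 0000 → c = 000000, weight = 0.
  m = 1000 → c = 001011, weight = 3.
  m = 0100 → c = 010001, weight = 2.
  m = 1100 → c = 011010, weight = 3.
  m = 0010 → c = 110101, weight = 4.
  m = 1010 → c = 111110, weight = 5.
  m = 0110 → c = 100100, weight = 2.
  m = 1110 → c = 101111, weight = 5.
  m = 0001 → c = 111000, weight = 3.
  m = 1001 → c = 110011, weight = 4.
  m = 0101 → c = 101001, weight = 3.
  m = 1101 → c = 100010, weight = 2.
  m = 0011 → c = 001101, weight = 3.
  m = 1011 → c = 000110, weight = 2.
  m = 0111 → c = 011100, weight = 3.
  m = 1111 → c = 010111, weight = 4.
Tally weights:
  weight 0: 1 codewords.
  weight 2: 4 codewords.
  weight 3: 6 codewords.
  weight 4: 3 codewords.
  weight 5: 2 codewords.
Minimum distance d = smallest w > 0 with A_w > 0 = 2.
Sanity: Σ A_w = 16 = 2^4 = 16 ✓.


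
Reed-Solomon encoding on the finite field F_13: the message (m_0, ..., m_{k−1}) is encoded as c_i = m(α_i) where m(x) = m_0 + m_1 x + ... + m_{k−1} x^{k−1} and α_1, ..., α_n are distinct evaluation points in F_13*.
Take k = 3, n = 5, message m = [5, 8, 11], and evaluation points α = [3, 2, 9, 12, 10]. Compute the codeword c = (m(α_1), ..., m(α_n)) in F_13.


c = [11, 0, 6, 8, 2]

Message polynomial: m(x) = 5 + 8·x + 11·x^2 (mod 13).
For each evaluation point α_i, compute m(α_i) mod 13:
  α_1 = 3: Horner steps 11 → 2 → 11, so m(3) = 11.
  α_2 = 2: Horner steps 11 → 4 → 0, so m(2) = 0.
  α_3 = 9: Horner steps 11 → 3 → 6, so m(9) = 6.
  α_4 = 12: Horner steps 11 → 10 → 8, so m(12) = 8.
  α_5 = 10: Horner steps 11 → 1 → 2, so m(10) = 2.
Codeword c = [11, 0, 6, 8, 2] ∈ F_13^5.


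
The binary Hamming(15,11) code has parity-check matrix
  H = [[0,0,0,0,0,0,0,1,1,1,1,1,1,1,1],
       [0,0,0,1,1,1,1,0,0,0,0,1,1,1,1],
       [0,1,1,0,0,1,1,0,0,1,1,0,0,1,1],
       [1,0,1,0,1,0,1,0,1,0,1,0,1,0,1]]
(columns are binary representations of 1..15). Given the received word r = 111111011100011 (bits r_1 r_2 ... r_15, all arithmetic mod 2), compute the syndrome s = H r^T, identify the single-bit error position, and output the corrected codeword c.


s = (1, 1, 0, 1)^T, error position = 13, corrected codeword c = 111111011100111

Compute s = H r^T mod 2 one row at a time:
  s_1 = 1 + 1 + 1 + 0 + 0 + 0 + 1 + 1 = 5 ≡ 1 (mod 2).
  s_2 = 1 + 1 + 1 + 0 + 0 + 0 + 1 + 1 = 5 ≡ 1 (mod 2).
  s_3 = 1 + 1 + 1 + 0 + 1 + 0 + 1 + 1 = 6 ≡ 0 (mod 2).
  s_4 = 1 + 1 + 1 + 0 + 1 + 0 + 0 + 1 = 5 ≡ 1 (mod 2).
s = (1, 1, 0, 1)^T — this equals column 13 of H (binary 1101), so error is at position 13.
Correct: flip bit 13 of r = 111111011100011 to get c = 111111011100111.


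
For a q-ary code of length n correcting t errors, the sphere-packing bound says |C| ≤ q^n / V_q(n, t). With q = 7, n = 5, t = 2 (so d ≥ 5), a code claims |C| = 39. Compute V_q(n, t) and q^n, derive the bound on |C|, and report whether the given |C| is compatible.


V_q(n, t) = 391, q^n = 16807, Hamming bound = 42, |C| = 39 ≤ bound (satisfied).

Step 1: Compute V_q(n, t) = Σ_{j=0}^2 C(n, j) (q−1)^j.
  j = 0: C(5,0)·(6)^0 = 1·1 = 1.
  j = 1: C(5,1)·(6)^1 = 5·6 = 30.
  j = 2: C(5,2)·(6)^2 = 10·36 = 360.
  V_q(n, t) = 1 + 30 + 360 = 391.
Step 2: q^n = 7^5 = 16807.
Step 3: Hamming bound ⌊q^n / V_q(n,t)⌋ = ⌊16807/391⌋ = 42.
Step 4: Compare |C| = 39 to 42: satisfied.
The claimed |C| lies below the Hamming bound.


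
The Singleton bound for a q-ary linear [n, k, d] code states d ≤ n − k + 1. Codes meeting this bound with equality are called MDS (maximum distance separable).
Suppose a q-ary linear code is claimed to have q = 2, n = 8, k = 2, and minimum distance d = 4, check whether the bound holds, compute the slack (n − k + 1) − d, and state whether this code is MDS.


Singleton RHS = n − k + 1 = 7, slack = 3, bound satisfied, not MDS.

Singleton bound: d ≤ n − k + 1.
Here n = 8, k = 2, so n − k + 1 = 7.
Given d = 4, check d ≤ 7: YES.
Slack = (n − k + 1) − d = 3.
The code is NOT MDS (slack = 3 > 0).
Description: the claimed parameters are [8, 2, 4]_2; such a code would be non-MDS.


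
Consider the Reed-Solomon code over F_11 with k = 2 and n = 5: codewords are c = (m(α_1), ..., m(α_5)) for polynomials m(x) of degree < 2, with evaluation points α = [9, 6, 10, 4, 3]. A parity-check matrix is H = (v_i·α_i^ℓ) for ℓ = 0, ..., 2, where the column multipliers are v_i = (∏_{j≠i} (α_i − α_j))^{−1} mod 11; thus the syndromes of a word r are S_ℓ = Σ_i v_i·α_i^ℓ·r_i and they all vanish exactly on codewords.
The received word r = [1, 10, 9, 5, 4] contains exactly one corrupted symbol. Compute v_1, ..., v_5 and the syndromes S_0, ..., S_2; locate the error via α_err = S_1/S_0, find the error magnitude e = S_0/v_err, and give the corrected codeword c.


S = (8, 2, 6), error at position 5, error magnitude e = 7, c = [1, 10, 9, 5, 8].

Step 1: column multipliers v_i = (∏_{j≠i}(α_i − α_j))^{−1} mod 11.
  i = 1 (α = 9): (9−6)(9−10)(9−4)(9−3) = 3·(−1)·5·6 = −90 ≡ 9, so v_1 = 9^{−1} = 5 (mod 11).
  i = 2 (α = 6): (6−9)(6−10)(6−4)(6−3) = (−3)·(−4)·2·3 = 72 ≡ 6, so v_2 = 6^{−1} = 2 (mod 11).
  i = 3 (α = 10): (10−9)(10−6)(10−4)(10−3) = 1·4·6·7 = 168 ≡ 3, so v_3 = 3^{−1} = 4 (mod 11).
  i = 4 (α = 4): (4−9)(4−6)(4−10)(4−3) = (−5)·(−2)·(−6)·1 = −60 ≡ 6, so v_4 = 6^{−1} = 2 (mod 11).
  i = 5 (α = 3): (3−9)(3−6)(3−10)(3−4) = (−6)·(−3)·(−7)·(−1) = 126 ≡ 5, so v_5 = 5^{−1} = 9 (mod 11).
  v = [5, 2, 4, 2, 9].
Step 2: syndromes of r = [1, 10, 9, 5, 4] (all sums mod 11).
  S_0 = Σ v_i r_i = 5·1 + 2·10 + 4·9 + 2·5 + 9·4 = 107 ≡ 8.
  S_1 = Σ v_i α_i r_i = 5·9·1 + 2·6·10 + 4·10·9 + 2·4·5 + 9·3·4 = 673 ≡ 2.
  α_i^2 mod 11 = [4, 3, 1, 5, 9].
  S_2 = Σ v_i α_i^2 r_i = 5·4·1 + 2·3·10 + 4·1·9 + 2·5·5 + 9·9·4 = 490 ≡ 6.
  S = (8, 2, 6) ≠ 0, so r is not a codeword (an error is present).
Step 3: locate the error. For a single error e at position i, S_ℓ = v_i·e·α_i^ℓ, so α_err = S_1/S_0.
  S_0^{−1} = 8^{−1} = 7 (mod 11), so α_err = 2·7 = 14 ≡ 3 = α_5. Error position i = 5.
  Consistency check: S_2/S_1 = 6·6 = 36 ≡ 3 = α_err ✓ (single-error assumption holds).
Step 4: error magnitude e = S_0/v_5 = S_0·∏_{j≠5}(α_5 − α_j) = 8·5 = 40 ≡ 7 (mod 11).
Step 5: correct position 5: c_5 = r_5 − e = 4 − 7 ≡ 8 (mod 11). Hence c = [1, 10, 9, 5, 8].
  Check: interpolating c through the α_i gives m(x) = 6 + 8·x (degree < 2) with m(α_i) = c_i for every i, so c is indeed a codeword.


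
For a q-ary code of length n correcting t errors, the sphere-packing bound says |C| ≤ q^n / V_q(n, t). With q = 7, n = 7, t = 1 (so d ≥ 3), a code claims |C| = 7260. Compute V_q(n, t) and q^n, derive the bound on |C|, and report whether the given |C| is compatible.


V_q(n, t) = 43, q^n = 823543, Hamming bound = 19152, |C| = 7260 ≤ bound (satisfied).

Step 1: Compute V_q(n, t) = Σ_{j=0}^1 C(n, j) (q−1)^j.
  j = 0: C(7,0)·(6)^0 = 1·1 = 1.
  j = 1: C(7,1)·(6)^1 = 7·6 = 42.
  V_q(n, t) = 1 + 42 = 43.
Step 2: q^n = 7^7 = 823543.
Step 3: Hamming bound ⌊q^n / V_q(n,t)⌋ = ⌊823543/43⌋ = 19152.
Step 4: Compare |C| = 7260 to 19152: satisfied.
The claimed |C| lies below the Hamming bound.


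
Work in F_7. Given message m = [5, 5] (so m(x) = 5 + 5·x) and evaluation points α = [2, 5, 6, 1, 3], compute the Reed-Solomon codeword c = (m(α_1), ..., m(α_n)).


c = [1, 2, 0, 3, 6]

Message polynomial: m(x) = 5 + 5·x (mod 7).
For each evaluation point α_i, compute m(α_i) mod 7:
  α_1 = 2: Horner steps 5 → 1, so m(2) = 1.
  α_2 = 5: Horner steps 5 → 2, so m(5) = 2.
  α_3 = 6: Horner steps 5 → 0, so m(6) = 0.
  α_4 = 1: Horner steps 5 → 3, so m(1) = 3.
  α_5 = 3: Horner steps 5 → 6, so m(3) = 6.
Codeword c = [1, 2, 0, 3, 6] ∈ F_7^5.


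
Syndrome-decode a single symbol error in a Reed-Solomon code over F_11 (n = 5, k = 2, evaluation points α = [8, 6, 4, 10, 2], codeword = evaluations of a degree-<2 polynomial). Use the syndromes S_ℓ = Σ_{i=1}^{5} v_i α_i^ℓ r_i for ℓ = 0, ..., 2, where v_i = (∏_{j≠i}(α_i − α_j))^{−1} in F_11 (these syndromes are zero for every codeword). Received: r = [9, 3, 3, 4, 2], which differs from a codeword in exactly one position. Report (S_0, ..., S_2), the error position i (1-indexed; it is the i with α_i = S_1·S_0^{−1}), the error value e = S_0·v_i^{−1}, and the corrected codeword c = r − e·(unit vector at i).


S = (2, 8, 10), error at position 3, error magnitude e = 6, c = [9, 3, 8, 4, 2].

Step 1: column multipliers v_i = (∏_{j≠i}(α_i − α_j))^{−1} mod 11.
  i = 1 (α = 8): (8−6)(8−4)(8−10)(8−2) = 2·4·(−2)·6 = −96 ≡ 3, so v_1 = 3^{−1} = 4 (mod 11).
  i = 2 (α = 6): (6−8)(6−4)(6−10)(6−2) = (−2)·2·(−4)·4 = 64 ≡ 9, so v_2 = 9^{−1} = 5 (mod 11).
  i = 3 (α = 4): (4−8)(4−6)(4−10)(4−2) = (−4)·(−2)·(−6)·2 = −96 ≡ 3, so v_3 = 3^{−1} = 4 (mod 11).
  i = 4 (α = 10): (10−8)(10−6)(10−4)(10−2) = 2·4·6·8 = 384 ≡ 10, so v_4 = 10^{−1} = 10 (mod 11).
  i = 5 (α = 2): (2−8)(2−6)(2−4)(2−10) = (−6)·(−4)·(−2)·(−8) = 384 ≡ 10, so v_5 = 10^{−1} = 10 (mod 11).
  v = [4, 5, 4, 10, 10].
Step 2: syndromes of r = [9, 3, 3, 4, 2] (all sums mod 11).
  S_0 = Σ v_i r_i = 4·9 + 5·3 + 4·3 + 10·4 + 10·2 = 123 ≡ 2.
  S_1 = Σ v_i α_i r_i = 4·8·9 + 5·6·3 + 4·4·3 + 10·10·4 + 10·2·2 = 866 ≡ 8.
  α_i^2 mod 11 = [9, 3, 5, 1, 4].
  S_2 = Σ v_i α_i^2 r_i = 4·9·9 + 5·3·3 + 4·5·3 + 10·1·4 + 10·4·2 = 549 ≡ 10.
  S = (2, 8, 10) ≠ 0, so r is not a codeword (an error is present).
Step 3: locate the error. For a single error e at position i, S_ℓ = v_i·e·α_i^ℓ, so α_err = S_1/S_0.
  S_0^{−1} = 2^{−1} = 6 (mod 11), so α_err = 8·6 = 48 ≡ 4 = α_3. Error position i = 3.
  Consistency check: S_2/S_1 = 10·7 = 70 ≡ 4 = α_err ✓ (single-error assumption holds).
Step 4: error magnitude e = S_0/v_3 = S_0·∏_{j≠3}(α_3 − α_j) = 2·3 = 6 ≡ 6 (mod 11).
Step 5: correct position 3: c_3 = r_3 − e = 3 − 6 ≡ 8 (mod 11). Hence c = [9, 3, 8, 4, 2].
  Check: interpolating c through the α_i gives m(x) = 7 + 3·x (degree < 2) with m(α_i) = c_i for every i, so c is indeed a codeword.


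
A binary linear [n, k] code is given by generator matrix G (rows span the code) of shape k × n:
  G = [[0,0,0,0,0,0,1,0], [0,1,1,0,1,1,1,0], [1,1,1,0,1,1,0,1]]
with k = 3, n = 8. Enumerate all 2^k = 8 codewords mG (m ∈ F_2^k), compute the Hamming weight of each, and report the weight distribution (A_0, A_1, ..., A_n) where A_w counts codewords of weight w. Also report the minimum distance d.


Weight distribution: A_0 = 1, A_1 = 1, A_2 = 1, A_3 = 1, A_4 = 1, A_5 = 1, A_6 = 1, A_7 = 1. Minimum distance d = 1.

Enumerate all 2^3 = 8 messages m ∈ F_2^3.
For each, compute codeword c = mG in F_2^8, then tally its weight.
  m = 000 → c = 00000000, weight = 0.
  m = 100 → c = 00000010, weight = 1.
  m = 010 → c = 01101110, weight = 5.
  m = 110 → c = 01101100, weight = 4.
  m = 001 → c = 11101101, weight = 6.
  m = 101 → c = 11101111, weight = 7.
  m = 011 → c = 10000011, weight = 3.
  m = 111 → c = 10000001, weight = 2.
Tally weights:
  weight 0: 1 codewords.
  weight 1: 1 codewords.
  weight 2: 1 codewords.
  weight 3: 1 codewords.
  weight 4: 1 codewords.
  weight 5: 1 codewords.
  weight 6: 1 codewords.
  weight 7: 1 codewords.
Minimum distance d = smallest w > 0 with A_w > 0 = 1.
Sanity: Σ A_w = 8 = 2^3 = 8 ✓.


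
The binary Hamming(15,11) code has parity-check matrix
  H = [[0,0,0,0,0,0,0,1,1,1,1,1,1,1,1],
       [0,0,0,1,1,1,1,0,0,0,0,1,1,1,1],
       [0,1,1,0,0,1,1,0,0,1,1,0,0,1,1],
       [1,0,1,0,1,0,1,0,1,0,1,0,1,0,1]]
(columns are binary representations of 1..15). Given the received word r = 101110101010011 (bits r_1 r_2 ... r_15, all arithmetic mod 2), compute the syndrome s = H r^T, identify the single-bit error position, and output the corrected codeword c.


s = (0, 1, 1, 1)^T, error position = 7, corrected codeword c = 101110001010011

Compute s = H r^T mod 2 one row at a time:
  s_1 = 0 + 1 + 0 + 1 + 0 + 0 + 1 + 1 = 4 ≡ 0 (mod 2).
  s_2 = 1 + 1 + 0 + 1 + 0 + 0 + 1 + 1 = 5 ≡ 1 (mod 2).
  s_3 = 0 + 1 + 0 + 1 + 0 + 1 + 1 + 1 = 5 ≡ 1 (mod 2).
  s_4 = 1 + 1 + 1 + 1 + 1 + 1 + 0 + 1 = 7 ≡ 1 (mod 2).
s = (0, 1, 1, 1)^T — this equals column 7 of H (binary 0111), so error is at position 7.
Correct: flip bit 7 of r = 101110101010011 to get c = 101110001010011.


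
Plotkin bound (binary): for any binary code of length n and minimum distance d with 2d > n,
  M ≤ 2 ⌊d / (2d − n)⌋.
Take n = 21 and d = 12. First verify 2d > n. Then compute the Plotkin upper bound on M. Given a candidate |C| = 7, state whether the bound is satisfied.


Plotkin bound M ≤ 8; given |C| = 7 ≤ bound (satisfied).

Check applicability: 2d = 24, n = 21.
2d − n = 3 > 0, so Plotkin applies.
Compute d/(2d−n) = 12/3 ≈ 4.0000.
⌊d/(2d−n)⌋ = 4.
Plotkin bound: M ≤ 2·4 = 8.
Given |C| = 7, check: satisfied.
This |C| is below the Plotkin bound.


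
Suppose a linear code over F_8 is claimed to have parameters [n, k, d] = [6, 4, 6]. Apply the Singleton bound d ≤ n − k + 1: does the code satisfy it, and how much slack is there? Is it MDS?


Singleton RHS = n − k + 1 = 3, slack = -3, bound violated (no such code; not MDS).

Singleton bound: d ≤ n − k + 1.
Here n = 6, k = 4, so n − k + 1 = 3.
Given d = 6, check d ≤ 3: NO.
Slack = (n − k + 1) − d = -3.
The slack is negative: d = 6 exceeds n − k + 1 = 3 by 3, so the Singleton bound is violated and no linear [6, 4, 6]_8 code can exist. In particular it is not MDS (MDS requires d = n − k + 1 exactly).
Description: the claimed parameters are [6, 4, 6]_8; such a code would be impossible (violates the Singleton bound).


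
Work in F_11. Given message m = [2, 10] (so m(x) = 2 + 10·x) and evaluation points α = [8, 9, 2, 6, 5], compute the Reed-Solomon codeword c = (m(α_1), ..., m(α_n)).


c = [5, 4, 0, 7, 8]

Message polynomial: m(x) = 2 + 10·x (mod 11).
For each evaluation point α_i, compute m(α_i) mod 11:
  α_1 = 8: Horner steps 10 → 5, so m(8) = 5.
  α_2 = 9: Horner steps 10 → 4, so m(9) = 4.
  α_3 = 2: Horner steps 10 → 0, so m(2) = 0.
  α_4 = 6: Horner steps 10 → 7, so m(6) = 7.
  α_5 = 5: Horner steps 10 → 8, so m(5) = 8.
Codeword c = [5, 4, 0, 7, 8] ∈ F_11^5.


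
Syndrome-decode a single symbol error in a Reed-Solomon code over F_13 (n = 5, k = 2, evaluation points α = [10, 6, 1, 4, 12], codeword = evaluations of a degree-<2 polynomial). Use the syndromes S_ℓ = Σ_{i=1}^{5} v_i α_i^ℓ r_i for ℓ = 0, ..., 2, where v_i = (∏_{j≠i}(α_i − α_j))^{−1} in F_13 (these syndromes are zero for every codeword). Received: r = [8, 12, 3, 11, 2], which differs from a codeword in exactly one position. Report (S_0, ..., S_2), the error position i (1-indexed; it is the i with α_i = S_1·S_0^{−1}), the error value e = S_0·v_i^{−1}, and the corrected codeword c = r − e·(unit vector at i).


S = (2, 7, 5), error at position 1, error magnitude e = 7, c = [1, 12, 3, 11, 2].

Step 1: column multipliers v_i = (∏_{j≠i}(α_i − α_j))^{−1} mod 13.
  i = 1 (α = 10): (10−6)(10−1)(10−4)(10−12) = 4·9·6·(−2) = −432 ≡ 10, so v_1 = 10^{−1} = 4 (mod 13).
  i = 2 (α = 6): (6−10)(6−1)(6−4)(6−12) = (−4)·5·2·(−6) = 240 ≡ 6, so v_2 = 6^{−1} = 11 (mod 13).
  i = 3 (α = 1): (1−10)(1−6)(1−4)(1−12) = (−9)·(−5)·(−3)·(−11) = 1485 ≡ 3, so v_3 = 3^{−1} = 9 (mod 13).
  i = 4 (α = 4): (4−10)(4−6)(4−1)(4−12) = (−6)·(−2)·3·(−8) = −288 ≡ 11, so v_4 = 11^{−1} = 6 (mod 13).
  i = 5 (α = 12): (12−10)(12−6)(12−1)(12−4) = 2·6·11·8 = 1056 ≡ 3, so v_5 = 3^{−1} = 9 (mod 13).
  v = [4, 11, 9, 6, 9].
Step 2: syndromes of r = [8, 12, 3, 11, 2] (all sums mod 13).
  S_0 = Σ v_i r_i = 4·8 + 11·12 + 9·3 + 6·11 + 9·2 = 275 ≡ 2.
  S_1 = Σ v_i α_i r_i = 4·10·8 + 11·6·12 + 9·1·3 + 6·4·11 + 9·12·2 = 1619 ≡ 7.
  α_i^2 mod 13 = [9, 10, 1, 3, 1].
  S_2 = Σ v_i α_i^2 r_i = 4·9·8 + 11·10·12 + 9·1·3 + 6·3·11 + 9·1·2 = 1851 ≡ 5.
  S = (2, 7, 5) ≠ 0, so r is not a codeword (an error is present).
Step 3: locate the error. For a single error e at position i, S_ℓ = v_i·e·α_i^ℓ, so α_err = S_1/S_0.
  S_0^{−1} = 2^{−1} = 7 (mod 13), so α_err = 7·7 = 49 ≡ 10 = α_1. Error position i = 1.
  Consistency check: S_2/S_1 = 5·2 = 10 ≡ 10 = α_err ✓ (single-error assumption holds).
Step 4: error magnitude e = S_0/v_1 = S_0·∏_{j≠1}(α_1 − α_j) = 2·10 = 20 ≡ 7 (mod 13).
Step 5: correct position 1: c_1 = r_1 − e = 8 − 7 ≡ 1 (mod 13). Hence c = [1, 12, 3, 11, 2].
  Check: interpolating c through the α_i gives m(x) = 9 + 7·x (degree < 2) with m(α_i) = c_i for every i, so c is indeed a codeword.


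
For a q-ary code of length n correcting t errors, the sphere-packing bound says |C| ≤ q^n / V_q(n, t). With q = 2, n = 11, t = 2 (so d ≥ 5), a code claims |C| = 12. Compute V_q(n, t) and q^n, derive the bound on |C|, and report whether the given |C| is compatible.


V_q(n, t) = 67, q^n = 2048, Hamming bound = 30, |C| = 12 ≤ bound (satisfied).

Step 1: Compute V_q(n, t) = Σ_{j=0}^2 C(n, j) (q−1)^j.
  j = 0: C(11,0)·(1)^0 = 1·1 = 1.
  j = 1: C(11,1)·(1)^1 = 11·1 = 11.
  j = 2: C(11,2)·(1)^2 = 55·1 = 55.
  V_q(n, t) = 1 + 11 + 55 = 67.
Step 2: q^n = 2^11 = 2048.
Step 3: Hamming bound ⌊q^n / V_q(n,t)⌋ = ⌊2048/67⌋ = 30.
Step 4: Compare |C| = 12 to 30: satisfied.
The claimed |C| lies below the Hamming bound.


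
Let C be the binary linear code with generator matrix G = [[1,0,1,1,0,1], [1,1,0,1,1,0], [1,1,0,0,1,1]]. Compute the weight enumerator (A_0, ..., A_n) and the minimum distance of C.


Weight distribution: A_0 = 1, A_2 = 2, A_4 = 5. Minimum distance d = 2.

Enumerate all 2^3 = 8 messages m ∈ F_2^3.
For each, compute codeword c = mG in F_2^6, then tally its weight.
  m = 000 → c = 000000, weight = 0.
  m = 100 → c = 101101, weight = 4.
  m = 010 → c = 110110, weight = 4.
  m = 110 → c = 011011, weight = 4.
  m = 001 → c = 110011, weight = 4.
  m = 101 → c = 011110, weight = 4.
  m = 011 → c = 000101, weight = 2.
  m = 111 → c = 101000, weight = 2.
Tally weights:
  weight 0: 1 codewords.
  weight 2: 2 codewords.
  weight 4: 5 codewords.
Minimum distance d = smallest w > 0 with A_w > 0 = 2.
Sanity: Σ A_w = 8 = 2^3 = 8 ✓.


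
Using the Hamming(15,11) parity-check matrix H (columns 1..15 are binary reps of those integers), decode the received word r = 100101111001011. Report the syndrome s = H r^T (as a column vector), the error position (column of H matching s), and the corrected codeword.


s = (1, 0, 0, 0)^T, error position = 8, corrected codeword c = 100101101001011

Compute s = H r^T mod 2 one row at a time:
  s_1 = 1 + 1 + 0 + 0 + 1 + 0 + 1 + 1 = 5 ≡ 1 (mod 2).
  s_2 = 1 + 0 + 1 + 1 + 1 + 0 + 1 + 1 = 6 ≡ 0 (mod 2).
  s_3 = 0 + 0 + 1 + 1 + 0 + 0 + 1 + 1 = 4 ≡ 0 (mod 2).
  s_4 = 1 + 0 + 0 + 1 + 1 + 0 + 0 + 1 = 4 ≡ 0 (mod 2).
s = (1, 0, 0, 0)^T — this equals column 8 of H (binary 1000), so error is at position 8.
Correct: flip bit 8 of r = 100101111001011 to get c = 100101101001011.


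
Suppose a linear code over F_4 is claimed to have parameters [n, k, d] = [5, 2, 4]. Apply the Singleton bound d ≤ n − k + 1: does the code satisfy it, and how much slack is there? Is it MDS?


Singleton RHS = n − k + 1 = 4, slack = 0, bound satisfied, MDS.

Singleton bound: d ≤ n − k + 1.
Here n = 5, k = 2, so n − k + 1 = 4.
Given d = 4, check d ≤ 4: YES.
Slack = (n − k + 1) − d = 0.
The code is MDS (slack = 0).
Description: the claimed parameters are [5, 2, 4]_4; such a code would be MDS (meets Singleton bound).


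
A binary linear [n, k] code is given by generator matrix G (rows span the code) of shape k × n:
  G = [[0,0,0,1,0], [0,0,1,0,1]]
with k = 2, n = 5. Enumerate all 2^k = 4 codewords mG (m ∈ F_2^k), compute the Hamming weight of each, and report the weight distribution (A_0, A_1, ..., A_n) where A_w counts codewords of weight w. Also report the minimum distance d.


Weight distribution: A_0 = 1, A_1 = 1, A_2 = 1, A_3 = 1. Minimum distance d = 1.

Enumerate all 2^2 = 4 messages m ∈ F_2^2.
For each, compute codeword c = mG in F_2^5, then tally its weight.
  m = 00 → c = 00000, weight = 0.
  m = 10 → c = 00010, weight = 1.
  m = 01 → c = 00101, weight = 2.
  m = 11 → c = 00111, weight = 3.
Tally weights:
  weight 0: 1 codewords.
  weight 1: 1 codewords.
  weight 2: 1 codewords.
  weight 3: 1 codewords.
Minimum distance d = smallest w > 0 with A_w > 0 = 1.
Sanity: Σ A_w = 4 = 2^2 = 4 ✓.


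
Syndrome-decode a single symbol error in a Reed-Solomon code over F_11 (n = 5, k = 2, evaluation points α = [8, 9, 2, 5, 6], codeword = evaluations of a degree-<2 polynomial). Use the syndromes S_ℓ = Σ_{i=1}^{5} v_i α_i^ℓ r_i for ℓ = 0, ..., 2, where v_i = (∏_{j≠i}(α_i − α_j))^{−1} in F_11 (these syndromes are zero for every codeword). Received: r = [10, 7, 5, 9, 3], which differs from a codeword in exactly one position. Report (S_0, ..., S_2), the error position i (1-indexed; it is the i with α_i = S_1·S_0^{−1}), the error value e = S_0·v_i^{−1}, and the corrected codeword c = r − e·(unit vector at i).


S = (1, 8, 9), error at position 1, error magnitude e = 8, c = [2, 7, 5, 9, 3].

Step 1: column multipliers v_i = (∏_{j≠i}(α_i − α_j))^{−1} mod 11.
  i = 1 (α = 8): (8−9)(8−2)(8−5)(8−6) = (−1)·6·3·2 = −36 ≡ 8, so v_1 = 8^{−1} = 7 (mod 11).
  i = 2 (α = 9): (9−8)(9−2)(9−5)(9−6) = 1·7·4·3 = 84 ≡ 7, so v_2 = 7^{−1} = 8 (mod 11).
  i = 3 (α = 2): (2−8)(2−9)(2−5)(2−6) = (−6)·(−7)·(−3)·(−4) = 504 ≡ 9, so v_3 = 9^{−1} = 5 (mod 11).
  i = 4 (α = 5): (5−8)(5−9)(5−2)(5−6) = (−3)·(−4)·3·(−1) = −36 ≡ 8, so v_4 = 8^{−1} = 7 (mod 11).
  i = 5 (α = 6): (6−8)(6−9)(6−2)(6−5) = (−2)·(−3)·4·1 = 24 ≡ 2, so v_5 = 2^{−1} = 6 (mod 11).
  v = [7, 8, 5, 7, 6].
Step 2: syndromes of r = [10, 7, 5, 9, 3] (all sums mod 11).
  S_0 = Σ v_i r_i = 7·10 + 8·7 + 5·5 + 7·9 + 6·3 = 232 ≡ 1.
  S_1 = Σ v_i α_i r_i = 7·8·10 + 8·9·7 + 5·2·5 + 7·5·9 + 6·6·3 = 1537 ≡ 8.
  α_i^2 mod 11 = [9, 4, 4, 3, 3].
  S_2 = Σ v_i α_i^2 r_i = 7·9·10 + 8·4·7 + 5·4·5 + 7·3·9 + 6·3·3 = 1197 ≡ 9.
  S = (1, 8, 9) ≠ 0, so r is not a codeword (an error is present).
Step 3: locate the error. For a single error e at position i, S_ℓ = v_i·e·α_i^ℓ, so α_err = S_1/S_0.
  S_0^{−1} = 1^{−1} = 1 (mod 11), so α_err = 8·1 = 8 ≡ 8 = α_1. Error position i = 1.
  Consistency check: S_2/S_1 = 9·7 = 63 ≡ 8 = α_err ✓ (single-error assumption holds).
Step 4: error magnitude e = S_0/v_1 = S_0·∏_{j≠1}(α_1 − α_j) = 1·8 = 8 ≡ 8 (mod 11).
Step 5: correct position 1: c_1 = r_1 − e = 10 − 8 ≡ 2 (mod 11). Hence c = [2, 7, 5, 9, 3].
  Check: interpolating c through the α_i gives m(x) = 6 + 5·x (degree < 2) with m(α_i) = c_i for every i, so c is indeed a codeword.
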